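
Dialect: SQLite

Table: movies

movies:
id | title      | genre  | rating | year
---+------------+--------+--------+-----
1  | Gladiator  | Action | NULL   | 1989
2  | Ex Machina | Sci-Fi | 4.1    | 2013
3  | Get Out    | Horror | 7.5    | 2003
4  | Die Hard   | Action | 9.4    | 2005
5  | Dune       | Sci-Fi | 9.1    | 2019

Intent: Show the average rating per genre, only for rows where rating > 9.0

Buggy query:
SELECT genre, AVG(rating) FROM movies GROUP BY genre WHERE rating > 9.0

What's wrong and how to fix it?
Bug: WHERE cannot follow GROUP BY

Fix: Move the WHERE clause before GROUP BY

Corrected query:
SELECT genre, AVG(rating) FROM movies WHERE rating > 9.0 GROUP BY genre

Result:
genre  | AVG(rating)
-------+------------
Action | 9.4        
Sci-Fi | 9.1        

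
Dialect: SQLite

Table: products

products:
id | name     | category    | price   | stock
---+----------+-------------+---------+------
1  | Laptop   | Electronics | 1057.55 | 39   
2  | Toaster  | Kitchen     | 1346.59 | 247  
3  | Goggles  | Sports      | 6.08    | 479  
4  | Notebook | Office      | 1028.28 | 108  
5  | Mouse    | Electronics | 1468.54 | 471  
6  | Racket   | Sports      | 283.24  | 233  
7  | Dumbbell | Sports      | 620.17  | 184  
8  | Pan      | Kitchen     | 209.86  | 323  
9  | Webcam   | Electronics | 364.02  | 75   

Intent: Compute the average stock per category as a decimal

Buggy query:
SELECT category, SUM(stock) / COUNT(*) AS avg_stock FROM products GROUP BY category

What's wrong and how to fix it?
Bug: Both operands are integers, so '/' performs integer division and truncates

Fix: Cast one side to REAL so the division keeps the fractional part

Corrected query:
SELECT category, SUM(stock) * 1.0 / COUNT(*) AS avg_stock FROM products GROUP BY category

Result:
category    | avg_stock 
------------+-----------
Electronics | 195       
Kitchen     | 285       
Office      | 108       
Sports      | 298.666667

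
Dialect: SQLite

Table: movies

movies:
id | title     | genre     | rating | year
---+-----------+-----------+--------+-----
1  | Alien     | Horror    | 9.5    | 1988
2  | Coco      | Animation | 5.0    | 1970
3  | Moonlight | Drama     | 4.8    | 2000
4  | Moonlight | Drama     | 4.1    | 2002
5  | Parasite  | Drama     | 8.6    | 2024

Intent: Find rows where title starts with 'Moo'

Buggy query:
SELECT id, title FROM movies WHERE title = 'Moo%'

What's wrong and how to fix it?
Bug: Wildcards only work with LIKE; '=' treats '%' as a literal character

Fix: Replace '=' with LIKE so 'Moo%' is treated as a pattern

Corrected query:
SELECT id, title FROM movies WHERE title LIKE 'Moo%'

Result:
id | title    
---+----------
3  | Moonlight
4  | Moonlight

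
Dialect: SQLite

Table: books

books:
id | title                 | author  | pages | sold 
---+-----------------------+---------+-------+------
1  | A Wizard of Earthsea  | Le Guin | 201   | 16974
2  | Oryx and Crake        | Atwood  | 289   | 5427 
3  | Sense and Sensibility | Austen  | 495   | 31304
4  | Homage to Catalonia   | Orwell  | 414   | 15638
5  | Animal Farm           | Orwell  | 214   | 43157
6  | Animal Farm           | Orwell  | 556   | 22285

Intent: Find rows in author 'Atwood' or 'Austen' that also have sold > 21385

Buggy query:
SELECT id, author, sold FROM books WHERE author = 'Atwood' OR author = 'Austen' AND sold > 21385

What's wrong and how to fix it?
Bug: AND binds tighter than OR, so this parses as author = 'Atwood' OR (author = 'Austen' AND sold > 21385)

Fix: Group the OR with parentheses (or use IN), then AND the threshold

Corrected query:
SELECT id, author, sold FROM books WHERE (author = 'Atwood' OR author = 'Austen') AND sold > 21385

Result:
id | author | sold 
---+--------+------
3  | Austen | 31304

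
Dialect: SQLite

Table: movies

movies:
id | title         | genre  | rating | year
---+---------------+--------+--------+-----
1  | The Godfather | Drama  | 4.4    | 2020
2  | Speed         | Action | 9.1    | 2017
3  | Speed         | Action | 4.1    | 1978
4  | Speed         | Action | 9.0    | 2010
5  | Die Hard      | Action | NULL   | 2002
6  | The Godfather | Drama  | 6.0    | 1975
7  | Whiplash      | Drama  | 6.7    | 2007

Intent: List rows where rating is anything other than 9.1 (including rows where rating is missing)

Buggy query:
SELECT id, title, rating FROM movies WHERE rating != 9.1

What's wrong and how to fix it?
Bug: 'rating != 9.1' is unknown when rating is NULL, so NULL rows are silently excluded

Fix: Add an explicit OR rating IS NULL to include the missing-value rows

Corrected query:
SELECT id, title, rating FROM movies WHERE rating != 9.1 OR rating IS NULL

Result:
id | title         | rating
---+---------------+-------
1  | The Godfather | 4.4   
3  | Speed         | 4.1   
4  | Speed         | 9     
5  | Die Hard      | NULL  
6  | The Godfather | 6     
7  | Whiplash      | 6.7   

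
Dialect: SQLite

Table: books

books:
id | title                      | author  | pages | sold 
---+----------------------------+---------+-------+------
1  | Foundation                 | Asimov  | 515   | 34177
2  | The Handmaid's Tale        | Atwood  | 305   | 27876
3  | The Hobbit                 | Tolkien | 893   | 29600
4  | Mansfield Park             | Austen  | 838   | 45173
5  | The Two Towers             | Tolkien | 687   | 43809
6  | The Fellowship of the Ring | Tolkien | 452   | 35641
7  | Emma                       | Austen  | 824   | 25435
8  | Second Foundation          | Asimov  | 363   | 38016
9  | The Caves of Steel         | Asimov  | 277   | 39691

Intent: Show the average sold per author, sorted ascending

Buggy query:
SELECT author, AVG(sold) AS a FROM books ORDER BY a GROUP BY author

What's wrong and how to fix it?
Bug: ORDER BY appears before GROUP BY; SQL clause order requires GROUP BY first

Fix: Reorder: SELECT … FROM … GROUP BY … ORDER BY …

Corrected query:
SELECT author, AVG(sold) AS a FROM books GROUP BY author ORDER BY a

Result:
author  | a           
--------+-------------
Atwood  | 27876       
Austen  | 35304       
Tolkien | 36350       
Asimov  | 37294.666667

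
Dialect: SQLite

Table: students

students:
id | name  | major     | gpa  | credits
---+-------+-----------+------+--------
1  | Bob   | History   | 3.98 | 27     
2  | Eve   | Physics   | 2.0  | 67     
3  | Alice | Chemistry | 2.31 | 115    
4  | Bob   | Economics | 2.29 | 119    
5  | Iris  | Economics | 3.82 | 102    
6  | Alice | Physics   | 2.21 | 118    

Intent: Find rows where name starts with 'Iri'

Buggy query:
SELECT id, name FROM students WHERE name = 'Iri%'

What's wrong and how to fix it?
Bug: Wildcards only work with LIKE; '=' treats '%' as a literal character

Fix: Use LIKE for wildcard pattern matching

Corrected query:
SELECT id, name FROM students WHERE name LIKE 'Iri%'

Result:
id | name
---+-----
5  | Iris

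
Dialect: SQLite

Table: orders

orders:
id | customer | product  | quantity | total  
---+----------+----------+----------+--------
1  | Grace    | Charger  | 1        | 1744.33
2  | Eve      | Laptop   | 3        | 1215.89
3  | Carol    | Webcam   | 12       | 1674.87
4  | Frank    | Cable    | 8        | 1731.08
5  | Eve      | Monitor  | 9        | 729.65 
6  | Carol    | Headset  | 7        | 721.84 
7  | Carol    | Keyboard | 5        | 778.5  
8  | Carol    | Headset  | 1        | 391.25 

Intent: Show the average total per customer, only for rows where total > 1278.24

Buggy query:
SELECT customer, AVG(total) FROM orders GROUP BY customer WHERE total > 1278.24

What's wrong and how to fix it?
Bug: WHERE cannot follow GROUP BY

Fix: Place WHERE between FROM and GROUP BY

Corrected query:
SELECT customer, AVG(total) FROM orders WHERE total > 1278.24 GROUP BY customer

Result:
customer | AVG(total)
---------+-----------
Carol    | 1674.87   
Frank    | 1731.08   
Grace    | 1744.33   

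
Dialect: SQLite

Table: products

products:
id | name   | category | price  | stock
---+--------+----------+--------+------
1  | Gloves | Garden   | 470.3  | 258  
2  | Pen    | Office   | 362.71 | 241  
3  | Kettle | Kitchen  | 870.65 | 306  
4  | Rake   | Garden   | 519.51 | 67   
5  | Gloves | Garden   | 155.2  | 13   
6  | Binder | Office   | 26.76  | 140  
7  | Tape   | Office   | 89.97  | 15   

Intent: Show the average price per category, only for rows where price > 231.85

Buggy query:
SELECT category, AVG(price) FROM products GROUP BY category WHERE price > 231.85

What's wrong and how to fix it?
Bug: WHERE cannot follow GROUP BY

Fix: Move the WHERE clause before GROUP BY

Corrected query:
SELECT category, AVG(price) FROM products WHERE price > 231.85 GROUP BY category

Result:
category | AVG(price)
---------+-----------
Garden   | 494.905   
Kitchen  | 870.65    
Office   | 362.71    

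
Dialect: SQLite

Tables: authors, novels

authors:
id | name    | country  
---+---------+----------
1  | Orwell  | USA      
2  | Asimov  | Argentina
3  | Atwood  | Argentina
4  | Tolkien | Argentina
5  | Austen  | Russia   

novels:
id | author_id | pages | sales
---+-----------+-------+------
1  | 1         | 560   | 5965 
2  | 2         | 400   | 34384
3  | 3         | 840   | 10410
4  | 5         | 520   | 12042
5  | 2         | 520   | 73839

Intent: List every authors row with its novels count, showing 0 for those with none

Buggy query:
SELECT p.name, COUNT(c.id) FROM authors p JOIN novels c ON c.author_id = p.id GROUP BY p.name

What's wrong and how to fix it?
Bug: INNER JOIN drops authors rows that have no matching novels rows

Fix: Use LEFT JOIN so parents without children still appear (COUNT(c.id) gives 0)

Corrected query:
SELECT p.name, COUNT(c.id) FROM authors p LEFT JOIN novels c ON c.author_id = p.id GROUP BY p.name

Result:
name    | COUNT(c.id)
--------+------------
Asimov  | 2          
Atwood  | 1          
Austen  | 1          
Orwell  | 1          
Tolkien | 0          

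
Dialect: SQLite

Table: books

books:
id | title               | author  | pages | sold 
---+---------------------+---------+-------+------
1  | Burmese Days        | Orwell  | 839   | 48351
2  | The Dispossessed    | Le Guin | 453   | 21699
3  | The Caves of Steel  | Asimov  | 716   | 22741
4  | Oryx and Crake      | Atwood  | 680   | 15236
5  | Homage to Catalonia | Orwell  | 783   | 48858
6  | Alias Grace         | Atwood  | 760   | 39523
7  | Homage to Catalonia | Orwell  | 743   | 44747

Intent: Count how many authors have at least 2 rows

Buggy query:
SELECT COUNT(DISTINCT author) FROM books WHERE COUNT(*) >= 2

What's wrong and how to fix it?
Bug: COUNT(*) cannot appear in WHERE; the per-group count doesn't exist yet

Fix: Use a subquery that GROUPs and filters with HAVING, then count its rows

Corrected query:
SELECT COUNT(*) FROM (SELECT author FROM books GROUP BY author HAVING COUNT(*) >= 2)

Result:
COUNT(*)
--------
2       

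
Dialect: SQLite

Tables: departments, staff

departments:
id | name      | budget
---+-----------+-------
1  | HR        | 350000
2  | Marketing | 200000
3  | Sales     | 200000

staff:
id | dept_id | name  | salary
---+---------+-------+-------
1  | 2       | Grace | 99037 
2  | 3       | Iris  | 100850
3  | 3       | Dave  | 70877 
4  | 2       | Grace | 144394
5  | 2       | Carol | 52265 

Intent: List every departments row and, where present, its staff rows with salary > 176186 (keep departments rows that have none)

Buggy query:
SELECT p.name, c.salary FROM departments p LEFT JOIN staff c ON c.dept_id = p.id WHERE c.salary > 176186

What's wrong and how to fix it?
Bug: Filtering c.salary in WHERE discards the NULL rows produced by LEFT JOIN, turning it into an inner join

Fix: Move the right-table condition into the ON clause so unmatched parents are kept

Corrected query:
SELECT p.name, c.salary FROM departments p LEFT JOIN staff c ON c.dept_id = p.id AND c.salary > 176186

Result:
name      | salary
----------+-------
HR        | NULL  
Marketing | NULL  
Sales     | NULL  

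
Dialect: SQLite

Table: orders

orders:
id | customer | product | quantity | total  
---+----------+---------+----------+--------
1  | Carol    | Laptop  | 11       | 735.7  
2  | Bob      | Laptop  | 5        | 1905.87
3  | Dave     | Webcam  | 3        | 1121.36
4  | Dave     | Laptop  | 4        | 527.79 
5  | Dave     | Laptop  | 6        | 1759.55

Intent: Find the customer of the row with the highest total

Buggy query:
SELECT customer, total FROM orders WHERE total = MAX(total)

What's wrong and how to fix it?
Bug: WHERE is evaluated per row; an aggregate over the whole table isn't defined there

Fix: Use a subquery: WHERE total = (SELECT MAX(total) FROM orders)

Corrected query:
SELECT customer, total FROM orders WHERE total = (SELECT MAX(total) FROM orders)

Result:
customer | total  
---------+--------
Bob      | 1905.87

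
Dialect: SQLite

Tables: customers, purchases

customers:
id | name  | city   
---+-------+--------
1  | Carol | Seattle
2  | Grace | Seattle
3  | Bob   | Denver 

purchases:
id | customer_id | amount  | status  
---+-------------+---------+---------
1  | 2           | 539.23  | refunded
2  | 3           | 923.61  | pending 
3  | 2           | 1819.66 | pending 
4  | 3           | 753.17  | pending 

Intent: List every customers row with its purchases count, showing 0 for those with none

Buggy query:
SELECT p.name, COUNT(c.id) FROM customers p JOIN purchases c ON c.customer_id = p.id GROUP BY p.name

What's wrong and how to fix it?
Bug: An inner join excludes parents with zero children

Fix: Switch to LEFT JOIN to retain unmatched parent rows

Corrected query:
SELECT p.name, COUNT(c.id) FROM customers p LEFT JOIN purchases c ON c.customer_id = p.id GROUP BY p.name

Result:
name  | COUNT(c.id)
------+------------
Bob   | 2          
Carol | 0          
Grace | 2          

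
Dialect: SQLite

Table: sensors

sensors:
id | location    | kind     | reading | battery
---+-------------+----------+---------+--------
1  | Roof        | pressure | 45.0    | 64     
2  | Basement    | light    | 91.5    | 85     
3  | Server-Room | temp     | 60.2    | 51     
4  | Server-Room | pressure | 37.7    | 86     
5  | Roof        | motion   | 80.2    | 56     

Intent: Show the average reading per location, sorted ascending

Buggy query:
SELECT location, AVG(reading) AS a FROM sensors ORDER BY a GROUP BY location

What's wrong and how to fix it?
Bug: GROUP BY must precede ORDER BY

Fix: Reorder: SELECT … FROM … GROUP BY … ORDER BY …

Corrected query:
SELECT location, AVG(reading) AS a FROM sensors GROUP BY location ORDER BY a

Result:
location    | a    
------------+------
Server-Room | 48.95
Roof        | 62.6 
Basement    | 91.5 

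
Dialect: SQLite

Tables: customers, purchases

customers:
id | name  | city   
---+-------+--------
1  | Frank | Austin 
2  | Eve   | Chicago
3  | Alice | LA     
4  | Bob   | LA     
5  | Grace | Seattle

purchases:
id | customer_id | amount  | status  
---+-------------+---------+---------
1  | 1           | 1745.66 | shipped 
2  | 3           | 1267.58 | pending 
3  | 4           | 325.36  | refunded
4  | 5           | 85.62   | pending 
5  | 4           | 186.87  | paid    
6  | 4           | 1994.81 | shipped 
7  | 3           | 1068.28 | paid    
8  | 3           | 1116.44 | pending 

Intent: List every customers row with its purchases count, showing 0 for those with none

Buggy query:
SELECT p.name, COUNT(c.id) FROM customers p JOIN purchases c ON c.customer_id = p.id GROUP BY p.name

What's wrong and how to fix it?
Bug: An inner join excludes parents with zero children

Fix: Use LEFT JOIN so parents without children still appear (COUNT(c.id) gives 0)

Corrected query:
SELECT p.name, COUNT(c.id) FROM customers p LEFT JOIN purchases c ON c.customer_id = p.id GROUP BY p.name

Result:
name  | COUNT(c.id)
------+------------
Alice | 3          
Bob   | 3          
Eve   | 0          
Frank | 1          
Grace | 1          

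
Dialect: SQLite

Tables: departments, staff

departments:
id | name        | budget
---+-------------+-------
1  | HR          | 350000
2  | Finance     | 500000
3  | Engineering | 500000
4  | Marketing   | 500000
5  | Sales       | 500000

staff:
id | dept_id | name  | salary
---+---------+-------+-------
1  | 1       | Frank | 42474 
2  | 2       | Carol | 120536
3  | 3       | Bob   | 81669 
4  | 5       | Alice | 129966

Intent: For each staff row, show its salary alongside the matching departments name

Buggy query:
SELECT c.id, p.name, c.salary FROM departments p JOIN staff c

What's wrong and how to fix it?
Bug: JOIN with no ON clause produces a cartesian product; every staff row pairs with every departments row

Fix: Specify the join condition linking the foreign key to the parent id

Corrected query:
SELECT c.id, p.name, c.salary FROM departments p JOIN staff c ON c.dept_id = p.id

Result:
id | name        | salary
---+-------------+-------
1  | HR          | 42474 
2  | Finance     | 120536
3  | Engineering | 81669 
4  | Sales       | 129966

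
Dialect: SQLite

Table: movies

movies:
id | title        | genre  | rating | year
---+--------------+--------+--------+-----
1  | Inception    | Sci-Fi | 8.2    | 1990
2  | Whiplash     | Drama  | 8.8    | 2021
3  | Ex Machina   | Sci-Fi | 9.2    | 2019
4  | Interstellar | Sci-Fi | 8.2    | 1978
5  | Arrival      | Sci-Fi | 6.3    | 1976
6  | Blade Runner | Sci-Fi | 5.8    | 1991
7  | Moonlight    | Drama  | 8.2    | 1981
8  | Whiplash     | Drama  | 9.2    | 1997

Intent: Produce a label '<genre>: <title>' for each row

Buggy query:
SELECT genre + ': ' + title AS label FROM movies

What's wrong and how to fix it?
Bug: SQLite uses || for string concatenation; + coerces text to numbers (yielding 0)

Fix: Replace + with || to concatenate text

Corrected query:
SELECT genre || ': ' || title AS label FROM movies

Result:
label               
--------------------
Sci-Fi: Inception   
Drama: Whiplash     
Sci-Fi: Ex Machina  
Sci-Fi: Interstellar
Sci-Fi: Arrival     
Sci-Fi: Blade Runner
Drama: Moonlight    
Drama: Whiplash     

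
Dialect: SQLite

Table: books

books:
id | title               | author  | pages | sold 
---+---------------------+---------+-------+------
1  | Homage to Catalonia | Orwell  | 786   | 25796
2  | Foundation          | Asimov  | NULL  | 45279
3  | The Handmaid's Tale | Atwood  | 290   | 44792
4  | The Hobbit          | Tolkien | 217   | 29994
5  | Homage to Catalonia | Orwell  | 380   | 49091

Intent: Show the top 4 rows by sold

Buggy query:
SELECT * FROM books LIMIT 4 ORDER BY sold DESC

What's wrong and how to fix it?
Bug: ORDER BY cannot follow LIMIT; LIMIT is the final clause

Fix: Sort with ORDER BY, then apply LIMIT

Corrected query:
SELECT * FROM books ORDER BY sold DESC LIMIT 4

Result:
id | title               | author  | pages | sold 
---+---------------------+---------+-------+------
5  | Homage to Catalonia | Orwell  | 380   | 49091
2  | Foundation          | Asimov  | NULL  | 45279
3  | The Handmaid's Tale | Atwood  | 290   | 44792
4  | The Hobbit          | Tolkien | 217   | 29994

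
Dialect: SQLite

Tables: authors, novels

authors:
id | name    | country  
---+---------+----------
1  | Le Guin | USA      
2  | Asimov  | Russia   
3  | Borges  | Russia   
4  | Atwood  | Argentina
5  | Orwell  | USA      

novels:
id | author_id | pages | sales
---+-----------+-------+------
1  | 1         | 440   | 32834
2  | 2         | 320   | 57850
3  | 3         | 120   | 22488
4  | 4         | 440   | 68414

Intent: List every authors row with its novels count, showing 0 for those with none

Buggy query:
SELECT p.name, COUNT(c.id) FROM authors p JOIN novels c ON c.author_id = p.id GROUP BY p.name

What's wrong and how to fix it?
Bug: INNER JOIN drops authors rows that have no matching novels rows

Fix: Use LEFT JOIN so parents without children still appear (COUNT(c.id) gives 0)

Corrected query:
SELECT p.name, COUNT(c.id) FROM authors p LEFT JOIN novels c ON c.author_id = p.id GROUP BY p.name

Result:
name    | COUNT(c.id)
--------+------------
Asimov  | 1          
Atwood  | 1          
Borges  | 1          
Le Guin | 1          
Orwell  | 0          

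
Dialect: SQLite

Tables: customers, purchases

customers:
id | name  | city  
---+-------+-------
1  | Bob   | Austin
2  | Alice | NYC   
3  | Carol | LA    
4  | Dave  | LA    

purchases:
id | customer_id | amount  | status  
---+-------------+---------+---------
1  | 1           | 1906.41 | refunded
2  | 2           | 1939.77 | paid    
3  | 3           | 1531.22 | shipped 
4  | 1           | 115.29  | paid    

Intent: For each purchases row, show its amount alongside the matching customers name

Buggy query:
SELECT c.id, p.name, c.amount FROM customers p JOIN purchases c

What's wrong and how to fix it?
Bug: Missing join condition: each purchases row is matched to all customers rows instead of just its own

Fix: Specify the join condition linking the foreign key to the parent id

Corrected query:
SELECT c.id, p.name, c.amount FROM customers p JOIN purchases c ON c.customer_id = p.id

Result:
id | name  | amount 
---+-------+--------
1  | Bob   | 1906.41
2  | Alice | 1939.77
3  | Carol | 1531.22
4  | Bob   | 115.29 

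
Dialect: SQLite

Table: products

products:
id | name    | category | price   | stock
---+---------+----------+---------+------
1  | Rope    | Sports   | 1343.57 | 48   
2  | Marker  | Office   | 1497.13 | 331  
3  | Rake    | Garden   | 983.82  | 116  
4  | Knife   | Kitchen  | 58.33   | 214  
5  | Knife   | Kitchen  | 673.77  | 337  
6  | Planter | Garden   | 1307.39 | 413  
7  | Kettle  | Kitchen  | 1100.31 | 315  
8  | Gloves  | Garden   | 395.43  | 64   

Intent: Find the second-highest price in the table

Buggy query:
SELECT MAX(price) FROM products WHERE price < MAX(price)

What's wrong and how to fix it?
Bug: MAX(price) on the right of the comparison is an aggregate-in-WHERE error

Fix: Put the inner MAX in a scalar subquery

Corrected query:
SELECT MAX(price) FROM products WHERE price < (SELECT MAX(price) FROM products)

Result:
MAX(price)
----------
1343.57   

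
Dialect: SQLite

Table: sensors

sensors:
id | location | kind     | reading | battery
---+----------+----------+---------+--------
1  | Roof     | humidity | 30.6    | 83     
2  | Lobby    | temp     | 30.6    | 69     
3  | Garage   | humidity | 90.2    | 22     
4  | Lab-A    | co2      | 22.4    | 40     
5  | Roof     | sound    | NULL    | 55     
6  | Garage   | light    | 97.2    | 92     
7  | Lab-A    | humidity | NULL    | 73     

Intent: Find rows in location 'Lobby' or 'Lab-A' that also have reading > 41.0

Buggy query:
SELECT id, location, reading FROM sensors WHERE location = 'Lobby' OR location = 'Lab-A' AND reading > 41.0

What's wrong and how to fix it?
Bug: AND binds tighter than OR, so this parses as location = 'Lobby' OR (location = 'Lab-A' AND reading > 41.0)

Fix: Add parentheses around the OR so the AND applies to both alternatives

Corrected query:
SELECT id, location, reading FROM sensors WHERE (location = 'Lobby' OR location = 'Lab-A') AND reading > 41.0

Result:
(no rows)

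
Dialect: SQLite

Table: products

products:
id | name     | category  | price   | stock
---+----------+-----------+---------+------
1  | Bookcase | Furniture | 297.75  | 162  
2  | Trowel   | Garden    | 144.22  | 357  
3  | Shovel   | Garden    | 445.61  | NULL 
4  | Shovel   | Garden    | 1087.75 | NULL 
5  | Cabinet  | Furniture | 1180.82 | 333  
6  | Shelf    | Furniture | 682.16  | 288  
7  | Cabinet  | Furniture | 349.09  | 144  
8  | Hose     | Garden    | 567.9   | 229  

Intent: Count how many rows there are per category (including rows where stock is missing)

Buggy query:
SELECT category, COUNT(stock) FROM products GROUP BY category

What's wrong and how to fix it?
Bug: COUNT(column) counts non-NULL values only; rows with NULL stock aren't counted

Fix: Use COUNT(*) to count all rows regardless of NULL

Corrected query:
SELECT category, COUNT(*) FROM products GROUP BY category

Result:
category  | COUNT(*)
----------+---------
Furniture | 4       
Garden    | 4       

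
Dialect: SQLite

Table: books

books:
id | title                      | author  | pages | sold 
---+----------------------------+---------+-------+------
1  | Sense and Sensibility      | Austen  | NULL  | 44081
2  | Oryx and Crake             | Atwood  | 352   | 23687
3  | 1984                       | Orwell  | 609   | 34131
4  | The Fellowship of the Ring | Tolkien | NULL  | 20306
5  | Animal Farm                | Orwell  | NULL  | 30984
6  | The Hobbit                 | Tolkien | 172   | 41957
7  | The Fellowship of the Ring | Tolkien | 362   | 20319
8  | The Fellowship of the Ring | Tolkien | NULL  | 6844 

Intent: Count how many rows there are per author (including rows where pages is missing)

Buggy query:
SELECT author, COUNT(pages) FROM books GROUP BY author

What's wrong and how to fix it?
Bug: COUNT(pages) skips NULLs, so groups with missing pages are undercounted

Fix: Use COUNT(*) to count all rows regardless of NULL

Corrected query:
SELECT author, COUNT(*) FROM books GROUP BY author

Result:
author  | COUNT(*)
--------+---------
Atwood  | 1       
Austen  | 1       
Orwell  | 2       
Tolkien | 4       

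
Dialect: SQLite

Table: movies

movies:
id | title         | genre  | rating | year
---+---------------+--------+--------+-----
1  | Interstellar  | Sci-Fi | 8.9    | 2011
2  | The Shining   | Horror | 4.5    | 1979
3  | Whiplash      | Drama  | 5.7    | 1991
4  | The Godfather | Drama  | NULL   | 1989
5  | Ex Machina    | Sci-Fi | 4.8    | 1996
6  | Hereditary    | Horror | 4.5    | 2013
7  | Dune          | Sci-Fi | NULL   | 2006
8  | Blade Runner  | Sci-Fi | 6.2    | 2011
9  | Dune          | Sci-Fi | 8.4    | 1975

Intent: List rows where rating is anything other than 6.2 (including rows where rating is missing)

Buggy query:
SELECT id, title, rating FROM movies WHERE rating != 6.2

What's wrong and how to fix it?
Bug: Inequality against NULL is unknown, not true; rows with NULL are dropped

Fix: Add an explicit OR rating IS NULL to include the missing-value rows

Corrected query:
SELECT id, title, rating FROM movies WHERE rating != 6.2 OR rating IS NULL

Result:
id | title         | rating
---+---------------+-------
1  | Interstellar  | 8.9   
2  | The Shining   | 4.5   
3  | Whiplash      | 5.7   
4  | The Godfather | NULL  
5  | Ex Machina    | 4.8   
6  | Hereditary    | 4.5   
7  | Dune          | NULL  
9  | Dune          | 8.4   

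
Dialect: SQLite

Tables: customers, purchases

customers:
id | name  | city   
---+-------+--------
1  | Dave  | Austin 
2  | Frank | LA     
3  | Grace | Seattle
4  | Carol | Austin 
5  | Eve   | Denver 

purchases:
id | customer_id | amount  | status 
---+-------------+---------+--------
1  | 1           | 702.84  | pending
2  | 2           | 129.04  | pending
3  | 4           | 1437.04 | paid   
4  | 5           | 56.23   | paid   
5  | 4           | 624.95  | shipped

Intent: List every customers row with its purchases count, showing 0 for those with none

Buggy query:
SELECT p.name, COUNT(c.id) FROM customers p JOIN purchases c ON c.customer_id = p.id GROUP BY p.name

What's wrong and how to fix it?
Bug: An inner join excludes parents with zero children

Fix: Use LEFT JOIN so parents without children still appear (COUNT(c.id) gives 0)

Corrected query:
SELECT p.name, COUNT(c.id) FROM customers p LEFT JOIN purchases c ON c.customer_id = p.id GROUP BY p.name

Result:
name  | COUNT(c.id)
------+------------
Carol | 2          
Dave  | 1          
Eve   | 1          
Frank | 1          
Grace | 0          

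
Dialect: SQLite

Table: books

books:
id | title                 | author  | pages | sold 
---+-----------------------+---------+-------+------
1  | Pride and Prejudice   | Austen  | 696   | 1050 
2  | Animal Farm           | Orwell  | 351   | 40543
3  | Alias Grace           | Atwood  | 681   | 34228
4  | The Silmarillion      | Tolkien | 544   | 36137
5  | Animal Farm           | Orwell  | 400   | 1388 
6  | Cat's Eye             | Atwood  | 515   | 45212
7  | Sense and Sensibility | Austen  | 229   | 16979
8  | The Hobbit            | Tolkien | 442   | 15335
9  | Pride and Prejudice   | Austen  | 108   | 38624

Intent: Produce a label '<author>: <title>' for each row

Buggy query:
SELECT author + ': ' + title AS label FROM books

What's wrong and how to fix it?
Bug: SQLite uses || for string concatenation; + coerces text to numbers (yielding 0)

Fix: Use the || operator for string concatenation

Corrected query:
SELECT author || ': ' || title AS label FROM books

Result:
label                        
-----------------------------
Austen: Pride and Prejudice  
Orwell: Animal Farm          
Atwood: Alias Grace          
Tolkien: The Silmarillion    
Orwell: Animal Farm          
Atwood: Cat's Eye            
Austen: Sense and Sensibility
Tolkien: The Hobbit          
Austen: Pride and Prejudice  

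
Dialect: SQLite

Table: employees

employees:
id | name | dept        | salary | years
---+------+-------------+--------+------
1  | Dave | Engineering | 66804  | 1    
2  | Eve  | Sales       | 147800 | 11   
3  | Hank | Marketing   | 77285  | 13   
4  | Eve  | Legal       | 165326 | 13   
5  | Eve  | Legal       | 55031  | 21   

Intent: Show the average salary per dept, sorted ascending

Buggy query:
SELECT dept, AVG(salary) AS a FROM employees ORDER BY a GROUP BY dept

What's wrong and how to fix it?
Bug: GROUP BY must precede ORDER BY

Fix: Reorder: SELECT … FROM … GROUP BY … ORDER BY …

Corrected query:
SELECT dept, AVG(salary) AS a FROM employees GROUP BY dept ORDER BY a

Result:
dept        | a       
------------+---------
Engineering | 66804   
Marketing   | 77285   
Legal       | 110178.5
Sales       | 147800  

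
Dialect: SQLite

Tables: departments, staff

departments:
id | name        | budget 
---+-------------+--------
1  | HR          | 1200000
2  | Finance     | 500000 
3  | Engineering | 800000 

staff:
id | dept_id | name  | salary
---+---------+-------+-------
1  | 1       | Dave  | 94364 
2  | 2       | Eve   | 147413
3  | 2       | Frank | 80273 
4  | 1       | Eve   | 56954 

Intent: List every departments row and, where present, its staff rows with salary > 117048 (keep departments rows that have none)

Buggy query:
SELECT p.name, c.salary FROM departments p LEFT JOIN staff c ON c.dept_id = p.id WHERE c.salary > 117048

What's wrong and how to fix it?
Bug: Filtering c.salary in WHERE discards the NULL rows produced by LEFT JOIN, turning it into an inner join

Fix: Put 'c.salary > 117048' in the JOIN's ON clause instead of WHERE

Corrected query:
SELECT p.name, c.salary FROM departments p LEFT JOIN staff c ON c.dept_id = p.id AND c.salary > 117048

Result:
name        | salary
------------+-------
HR          | NULL  
Finance     | 147413
Engineering | NULL  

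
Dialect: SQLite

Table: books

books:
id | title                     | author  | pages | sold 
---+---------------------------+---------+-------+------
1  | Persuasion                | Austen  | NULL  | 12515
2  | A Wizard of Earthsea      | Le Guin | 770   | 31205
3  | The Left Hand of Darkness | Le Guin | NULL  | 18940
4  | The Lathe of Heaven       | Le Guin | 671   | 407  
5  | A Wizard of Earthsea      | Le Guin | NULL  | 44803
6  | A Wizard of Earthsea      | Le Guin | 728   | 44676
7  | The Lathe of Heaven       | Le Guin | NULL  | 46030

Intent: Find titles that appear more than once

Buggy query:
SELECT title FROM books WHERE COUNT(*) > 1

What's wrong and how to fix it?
Bug: WHERE can't reference COUNT(*); aggregates are computed after WHERE

Fix: GROUP BY title, then filter groups with HAVING COUNT(*) > 1

Corrected query:
SELECT title FROM books GROUP BY title HAVING COUNT(*) > 1

Result:
title               
--------------------
A Wizard of Earthsea
The Lathe of Heaven 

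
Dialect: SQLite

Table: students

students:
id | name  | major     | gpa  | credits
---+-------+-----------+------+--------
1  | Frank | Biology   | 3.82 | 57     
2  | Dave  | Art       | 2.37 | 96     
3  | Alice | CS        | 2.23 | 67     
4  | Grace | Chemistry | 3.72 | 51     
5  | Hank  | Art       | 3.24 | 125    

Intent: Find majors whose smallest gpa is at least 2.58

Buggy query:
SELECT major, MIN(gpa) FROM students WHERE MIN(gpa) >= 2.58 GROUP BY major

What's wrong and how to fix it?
Bug: Aggregates like MIN are computed per group after WHERE runs

Fix: Use HAVING for the per-group MIN condition

Corrected query:
SELECT major, MIN(gpa) FROM students GROUP BY major HAVING MIN(gpa) >= 2.58

Result:
major     | MIN(gpa)
----------+---------
Biology   | 3.82    
Chemistry | 3.72    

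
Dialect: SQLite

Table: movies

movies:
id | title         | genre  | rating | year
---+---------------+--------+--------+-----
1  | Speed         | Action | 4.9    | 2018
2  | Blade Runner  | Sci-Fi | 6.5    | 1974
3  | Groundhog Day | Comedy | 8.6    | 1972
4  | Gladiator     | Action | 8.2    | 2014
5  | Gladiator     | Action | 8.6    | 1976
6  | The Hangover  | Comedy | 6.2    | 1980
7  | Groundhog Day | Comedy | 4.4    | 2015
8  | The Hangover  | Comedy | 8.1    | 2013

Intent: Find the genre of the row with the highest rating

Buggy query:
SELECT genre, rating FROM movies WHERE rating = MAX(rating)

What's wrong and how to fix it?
Bug: WHERE is evaluated per row; an aggregate over the whole table isn't defined there

Fix: Use a subquery: WHERE rating = (SELECT MAX(rating) FROM movies)

Corrected query:
SELECT genre, rating FROM movies WHERE rating = (SELECT MAX(rating) FROM movies)

Result:
genre  | rating
-------+-------
Comedy | 8.6   
Action | 8.6   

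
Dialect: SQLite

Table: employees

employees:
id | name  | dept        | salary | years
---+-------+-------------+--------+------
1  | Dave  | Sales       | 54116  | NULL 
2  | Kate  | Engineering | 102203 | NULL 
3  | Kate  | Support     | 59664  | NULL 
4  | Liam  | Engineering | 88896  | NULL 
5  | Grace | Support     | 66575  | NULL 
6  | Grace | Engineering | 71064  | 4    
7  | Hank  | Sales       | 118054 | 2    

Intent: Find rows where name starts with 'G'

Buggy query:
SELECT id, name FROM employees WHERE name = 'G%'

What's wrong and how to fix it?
Bug: Wildcards only work with LIKE; '=' treats '%' as a literal character

Fix: Use LIKE for wildcard pattern matching

Corrected query:
SELECT id, name FROM employees WHERE name LIKE 'G%'

Result:
id | name 
---+------
5  | Grace
6  | Grace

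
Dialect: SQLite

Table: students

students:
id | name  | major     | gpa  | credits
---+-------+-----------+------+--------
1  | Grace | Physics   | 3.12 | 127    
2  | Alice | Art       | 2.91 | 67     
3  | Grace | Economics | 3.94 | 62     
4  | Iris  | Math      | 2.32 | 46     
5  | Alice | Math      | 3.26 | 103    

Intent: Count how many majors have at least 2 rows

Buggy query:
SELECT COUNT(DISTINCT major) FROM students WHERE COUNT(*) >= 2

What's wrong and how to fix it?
Bug: COUNT(*) cannot appear in WHERE; the per-group count doesn't exist yet

Fix: Group first with HAVING COUNT(*) >= 2, then COUNT the resulting groups

Corrected query:
SELECT COUNT(*) FROM (SELECT major FROM students GROUP BY major HAVING COUNT(*) >= 2)

Result:
COUNT(*)
--------
1       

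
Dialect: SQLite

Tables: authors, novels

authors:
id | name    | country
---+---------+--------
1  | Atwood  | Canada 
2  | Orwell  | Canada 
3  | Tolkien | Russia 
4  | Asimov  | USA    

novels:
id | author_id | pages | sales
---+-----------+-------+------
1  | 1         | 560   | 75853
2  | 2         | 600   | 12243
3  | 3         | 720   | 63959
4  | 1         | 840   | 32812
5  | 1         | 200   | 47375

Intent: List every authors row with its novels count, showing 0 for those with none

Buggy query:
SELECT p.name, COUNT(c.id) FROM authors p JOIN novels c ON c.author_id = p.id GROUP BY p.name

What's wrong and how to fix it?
Bug: An inner join excludes parents with zero children

Fix: Switch to LEFT JOIN to retain unmatched parent rows

Corrected query:
SELECT p.name, COUNT(c.id) FROM authors p LEFT JOIN novels c ON c.author_id = p.id GROUP BY p.name

Result:
name    | COUNT(c.id)
--------+------------
Asimov  | 0          
Atwood  | 3          
Orwell  | 1          
Tolkien | 1          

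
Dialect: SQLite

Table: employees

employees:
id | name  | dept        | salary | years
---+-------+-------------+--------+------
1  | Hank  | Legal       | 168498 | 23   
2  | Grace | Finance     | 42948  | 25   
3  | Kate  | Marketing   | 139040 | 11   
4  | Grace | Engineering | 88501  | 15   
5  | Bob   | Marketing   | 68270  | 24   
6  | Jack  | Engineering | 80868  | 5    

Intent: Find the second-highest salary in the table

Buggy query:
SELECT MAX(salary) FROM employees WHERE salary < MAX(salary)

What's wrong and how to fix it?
Bug: MAX(salary) on the right of the comparison is an aggregate-in-WHERE error

Fix: Compute the overall MAX in a subquery, then take MAX of rows below it

Corrected query:
SELECT MAX(salary) FROM employees WHERE salary < (SELECT MAX(salary) FROM employees)

Result:
MAX(salary)
-----------
139040     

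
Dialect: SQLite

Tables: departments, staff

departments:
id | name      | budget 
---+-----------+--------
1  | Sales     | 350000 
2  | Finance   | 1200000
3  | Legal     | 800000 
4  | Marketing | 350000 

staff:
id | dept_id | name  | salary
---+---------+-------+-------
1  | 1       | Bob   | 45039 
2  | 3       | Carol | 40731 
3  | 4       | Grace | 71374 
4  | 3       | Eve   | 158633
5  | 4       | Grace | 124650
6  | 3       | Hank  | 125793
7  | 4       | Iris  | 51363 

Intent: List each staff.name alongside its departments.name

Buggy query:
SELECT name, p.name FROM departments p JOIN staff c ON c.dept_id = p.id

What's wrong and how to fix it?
Bug: 'name' exists in both joined tables, so the database can't tell which one is meant

Fix: Prefix ambiguous columns with the table alias

Corrected query:
SELECT c.name, p.name FROM departments p JOIN staff c ON c.dept_id = p.id

Result:
name  | name     
------+----------
Bob   | Sales    
Carol | Legal    
Grace | Marketing
Eve   | Legal    
Grace | Marketing
Hank  | Legal    
Iris  | Marketing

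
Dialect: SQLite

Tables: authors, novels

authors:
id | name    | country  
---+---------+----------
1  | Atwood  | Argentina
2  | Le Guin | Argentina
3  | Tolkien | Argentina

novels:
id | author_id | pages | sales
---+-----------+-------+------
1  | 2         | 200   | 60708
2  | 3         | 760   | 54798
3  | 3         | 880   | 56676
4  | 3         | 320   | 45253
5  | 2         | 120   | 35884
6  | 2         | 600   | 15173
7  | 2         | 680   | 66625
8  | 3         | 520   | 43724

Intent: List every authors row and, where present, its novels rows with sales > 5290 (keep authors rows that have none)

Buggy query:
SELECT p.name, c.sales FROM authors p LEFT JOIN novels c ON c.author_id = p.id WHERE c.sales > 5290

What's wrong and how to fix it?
Bug: Filtering c.sales in WHERE discards the NULL rows produced by LEFT JOIN, turning it into an inner join

Fix: Put 'c.sales > 5290' in the JOIN's ON clause instead of WHERE

Corrected query:
SELECT p.name, c.sales FROM authors p LEFT JOIN novels c ON c.author_id = p.id AND c.sales > 5290

Result:
name    | sales
--------+------
Atwood  | NULL 
Le Guin | 15173
Le Guin | 35884
Le Guin | 60708
Le Guin | 66625
Tolkien | 43724
Tolkien | 45253
Tolkien | 54798
Tolkien | 56676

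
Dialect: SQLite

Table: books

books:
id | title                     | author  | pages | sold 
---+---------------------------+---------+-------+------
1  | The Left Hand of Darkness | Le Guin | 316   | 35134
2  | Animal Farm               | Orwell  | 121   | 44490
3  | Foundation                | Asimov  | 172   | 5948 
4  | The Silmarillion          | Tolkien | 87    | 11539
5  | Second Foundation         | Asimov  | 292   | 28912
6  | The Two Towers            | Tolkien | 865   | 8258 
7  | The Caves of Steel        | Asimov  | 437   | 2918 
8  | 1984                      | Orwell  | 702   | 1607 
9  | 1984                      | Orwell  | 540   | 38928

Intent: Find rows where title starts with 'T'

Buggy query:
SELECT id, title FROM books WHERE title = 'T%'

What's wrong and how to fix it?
Bug: '=' compares the literal string including the % character; pattern matching needs LIKE

Fix: Use LIKE for wildcard pattern matching

Corrected query:
SELECT id, title FROM books WHERE title LIKE 'T%'

Result:
id | title                    
---+--------------------------
1  | The Left Hand of Darkness
4  | The Silmarillion         
6  | The Two Towers           
7  | The Caves of Steel       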